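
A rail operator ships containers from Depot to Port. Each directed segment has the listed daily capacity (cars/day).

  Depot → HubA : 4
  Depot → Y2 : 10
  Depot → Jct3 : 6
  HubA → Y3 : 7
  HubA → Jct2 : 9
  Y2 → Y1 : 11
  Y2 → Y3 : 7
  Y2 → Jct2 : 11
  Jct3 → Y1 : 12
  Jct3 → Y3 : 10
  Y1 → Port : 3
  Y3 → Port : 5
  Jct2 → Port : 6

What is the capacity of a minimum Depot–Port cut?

Augment Depot→HubA→Y3→Port: bottleneck 4, flow now 4.
Augment Depot→Y2→Y1→Port: bottleneck 3, flow now 7.
Augment Depot→Y2→Y3→Port: bottleneck 1, flow now 8.
Augment Depot→Y2→Jct2→Port: bottleneck 6, flow now 14.
No augmenting path remains; maximum flow = 14.
By max-flow min-cut, the minimum cut capacity equals the max flow.
In the residual graph, reachable from Depot: {Depot, HubA, Y2, Jct3, Y1, Y3, Jct2}.
Min-cut edges: Y1→Port (3), Y3→Port (5), Jct2→Port (6); capacity 3 + 5 + 6 = 14.

14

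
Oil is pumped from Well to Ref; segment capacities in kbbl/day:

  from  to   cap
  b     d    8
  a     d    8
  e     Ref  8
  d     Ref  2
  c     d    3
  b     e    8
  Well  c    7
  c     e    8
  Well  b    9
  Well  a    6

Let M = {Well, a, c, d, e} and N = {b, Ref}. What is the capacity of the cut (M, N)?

19

Edges leaving {Well, a, c, d, e}: Well→b (9), d→Ref (2), e→Ref (8).
Cut capacity = 9 + 2 + 8 = 19.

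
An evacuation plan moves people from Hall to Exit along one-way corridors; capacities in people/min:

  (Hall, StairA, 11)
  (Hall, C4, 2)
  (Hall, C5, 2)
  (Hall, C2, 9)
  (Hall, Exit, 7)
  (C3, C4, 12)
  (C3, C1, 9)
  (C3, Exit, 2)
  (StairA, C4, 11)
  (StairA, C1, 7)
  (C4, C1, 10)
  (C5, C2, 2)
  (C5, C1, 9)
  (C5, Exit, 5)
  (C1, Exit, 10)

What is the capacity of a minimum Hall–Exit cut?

Augment Hall→Exit: bottleneck 7, flow now 7.
Augment Hall→C5→Exit: bottleneck 2, flow now 9.
Augment Hall→StairA→C1→Exit: bottleneck 7, flow now 16.
Augment Hall→C4→C1→Exit: bottleneck 2, flow now 18.
Augment Hall→StairA→C4→C1→Exit: bottleneck 1, flow now 19.
No augmenting path remains; maximum flow = 19.
By max-flow min-cut, the minimum cut capacity equals the max flow.
In the residual graph, reachable from Hall: {Hall, StairA, C4, C2, C1}.
Min-cut edges: Hall→C5 (2), Hall→Exit (7), C1→Exit (10); capacity 2 + 7 + 10 = 19.

19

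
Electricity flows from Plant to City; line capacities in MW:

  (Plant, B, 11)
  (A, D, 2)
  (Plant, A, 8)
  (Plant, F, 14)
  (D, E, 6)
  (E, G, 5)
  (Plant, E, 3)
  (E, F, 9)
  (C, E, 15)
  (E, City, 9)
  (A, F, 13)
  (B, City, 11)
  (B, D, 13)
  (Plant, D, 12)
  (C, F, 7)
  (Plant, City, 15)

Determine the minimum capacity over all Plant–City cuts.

Augment Plant→City: bottleneck 15, flow now 15.
Augment Plant→B→City: bottleneck 11, flow now 26.
Augment Plant→E→City: bottleneck 3, flow now 29.
Augment Plant→D→E→City: bottleneck 6, flow now 35.
No augmenting path remains; maximum flow = 35.
By max-flow min-cut, the minimum cut capacity equals the max flow.
In the residual graph, reachable from Plant: {Plant, A, D, F}.
Min-cut edges: Plant→B (11), Plant→E (3), Plant→City (15), D→E (6); capacity 11 + 3 + 15 + 6 = 35.

35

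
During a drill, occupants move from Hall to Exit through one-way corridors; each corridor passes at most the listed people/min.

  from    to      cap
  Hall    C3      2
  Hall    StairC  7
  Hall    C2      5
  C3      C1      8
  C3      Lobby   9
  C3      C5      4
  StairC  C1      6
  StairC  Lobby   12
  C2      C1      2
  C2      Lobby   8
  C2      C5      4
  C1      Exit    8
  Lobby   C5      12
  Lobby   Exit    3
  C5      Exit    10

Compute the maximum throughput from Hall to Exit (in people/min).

Augment Hall→C3→C1→Exit: bottleneck 2, flow now 2.
Augment Hall→StairC→C1→Exit: bottleneck 6, flow now 8.
Augment Hall→StairC→Lobby→Exit: bottleneck 1, flow now 9.
Augment Hall→C2→Lobby→Exit: bottleneck 2, flow now 11.
Augment Hall→C2→C5→Exit: bottleneck 3, flow now 14.
No augmenting path remains; maximum flow = 14.
In the residual graph, reachable from Hall: {Hall}.
Min-cut edges: Hall→C3 (2), Hall→StairC (7), Hall→C2 (5); capacity 2 + 7 + 5 = 14.
This cut is saturated, so no flow can exceed 14.

14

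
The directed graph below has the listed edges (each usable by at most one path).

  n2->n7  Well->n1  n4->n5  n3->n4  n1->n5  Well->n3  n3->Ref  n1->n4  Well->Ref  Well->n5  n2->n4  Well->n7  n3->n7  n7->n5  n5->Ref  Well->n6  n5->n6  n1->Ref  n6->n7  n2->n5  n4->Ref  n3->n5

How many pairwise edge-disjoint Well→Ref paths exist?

Assign every edge capacity 1; by Menger, the answer equals the max flow.
Path Well→Ref (+1); total 1.
Path Well→n1→Ref (+1); total 2.
Path Well→n3→Ref (+1); total 3.
Path Well→n5→Ref (+1); total 4.
No residual Well→Ref path; max flow = 4.
Certifying cut of size 4: {Well→Ref, Well→n1, Well→n3, n5→Ref}.

4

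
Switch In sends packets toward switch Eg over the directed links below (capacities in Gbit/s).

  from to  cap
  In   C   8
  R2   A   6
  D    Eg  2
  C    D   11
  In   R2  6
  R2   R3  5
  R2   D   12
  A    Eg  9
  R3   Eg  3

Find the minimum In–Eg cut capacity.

8

Augment In→R2→R3→Eg: bottleneck 3, flow now 3.
Augment In→R2→A→Eg: bottleneck 3, flow now 6.
Augment In→C→D→Eg: bottleneck 2, flow now 8.
No augmenting path remains; maximum flow = 8.
By max-flow min-cut, the minimum cut capacity equals the max flow.
In the residual graph, reachable from In: {In, C, D}.
Min-cut edges: In→R2 (6), D→Eg (2); capacity 6 + 2 = 8.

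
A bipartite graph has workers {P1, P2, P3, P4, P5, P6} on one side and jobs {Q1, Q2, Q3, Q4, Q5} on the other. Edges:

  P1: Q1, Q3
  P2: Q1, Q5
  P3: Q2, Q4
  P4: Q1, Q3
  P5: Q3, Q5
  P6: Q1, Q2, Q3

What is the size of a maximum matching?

5

Unit-capacity flow: source→left, listed edges, right→sink; max matching = max flow.
Augmenting path P1→Q1 (+1); matched 1.
Augmenting path P2→Q5 (+1); matched 2.
Augmenting path P3→Q2 (+1); matched 3.
Augmenting path P4→Q3 (+1); matched 4.
Augmenting path P6→Q2→P3→Q4 (+1); matched 5.
No augmenting path remains; maximum matching = 5.
König certificate: {P3, P6, Q1, Q3, Q5} is a vertex cover of size 5 (every listed pair touches it), so no matching can be larger.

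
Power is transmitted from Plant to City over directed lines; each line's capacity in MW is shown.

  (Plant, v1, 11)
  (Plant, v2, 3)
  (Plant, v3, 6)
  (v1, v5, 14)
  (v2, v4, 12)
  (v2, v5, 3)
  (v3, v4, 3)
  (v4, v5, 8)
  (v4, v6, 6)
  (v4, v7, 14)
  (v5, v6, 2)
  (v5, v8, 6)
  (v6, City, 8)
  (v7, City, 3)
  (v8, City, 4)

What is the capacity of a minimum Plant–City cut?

12

Augment Plant→v1→v5→v6→City: bottleneck 2, flow now 2.
Augment Plant→v1→v5→v8→City: bottleneck 4, flow now 6.
Augment Plant→v2→v4→v6→City: bottleneck 3, flow now 9.
Augment Plant→v3→v4→v6→City: bottleneck 3, flow now 12.
No augmenting path remains; maximum flow = 12.
By max-flow min-cut, the minimum cut capacity equals the max flow.
In the residual graph, reachable from Plant: {Plant, v1, v3, v5, v8}.
Min-cut edges: Plant→v2 (3), v3→v4 (3), v5→v6 (2), v8→City (4); capacity 3 + 3 + 2 + 4 = 12.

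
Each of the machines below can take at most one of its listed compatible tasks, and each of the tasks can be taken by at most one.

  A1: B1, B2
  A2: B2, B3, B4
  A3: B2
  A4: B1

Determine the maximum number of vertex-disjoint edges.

3

Unit-capacity flow: source→left, listed edges, right→sink; max matching = max flow.
Augmenting path A1→B1 (+1); matched 1.
Augmenting path A2→B2 (+1); matched 2.
Augmenting path A3→B2→A2→B3 (+1); matched 3.
No augmenting path remains; maximum matching = 3.
König certificate: {A2, B1, B2} is a vertex cover of size 3 (every listed pair touches it), so no matching can be larger.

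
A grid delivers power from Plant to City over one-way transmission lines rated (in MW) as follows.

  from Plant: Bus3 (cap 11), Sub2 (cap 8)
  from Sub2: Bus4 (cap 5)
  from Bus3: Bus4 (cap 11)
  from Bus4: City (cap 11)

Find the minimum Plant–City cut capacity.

11

Augment Plant→Sub2→Bus4→City: bottleneck 5, flow now 5.
Augment Plant→Bus3→Bus4→City: bottleneck 6, flow now 11.
No augmenting path remains; maximum flow = 11.
By max-flow min-cut, the minimum cut capacity equals the max flow.
In the residual graph, reachable from Plant: {Plant, Sub2, Bus3, Bus4}.
Min-cut edges: Bus4→City (11); capacity 11 = 11.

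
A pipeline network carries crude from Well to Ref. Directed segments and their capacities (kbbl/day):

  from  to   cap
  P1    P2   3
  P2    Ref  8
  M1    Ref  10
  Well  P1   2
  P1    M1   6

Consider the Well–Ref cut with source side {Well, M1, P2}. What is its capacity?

Edges leaving {Well, M1, P2}: Well→P1 (2), M1→Ref (10), P2→Ref (8).
Cut capacity = 2 + 10 + 8 = 20.

20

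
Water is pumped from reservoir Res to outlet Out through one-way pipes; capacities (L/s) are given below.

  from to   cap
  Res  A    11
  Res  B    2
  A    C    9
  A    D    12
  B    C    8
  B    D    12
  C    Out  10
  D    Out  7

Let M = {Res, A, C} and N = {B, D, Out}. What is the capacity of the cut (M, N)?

24

Edges leaving {Res, A, C}: Res→B (2), A→D (12), C→Out (10).
Cut capacity = 2 + 12 + 10 = 24.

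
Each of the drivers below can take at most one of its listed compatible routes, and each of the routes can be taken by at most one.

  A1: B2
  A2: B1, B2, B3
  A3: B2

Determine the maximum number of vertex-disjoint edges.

Unit-capacity flow: source→left, listed edges, right→sink; max matching = max flow.
Augmenting path A1→B2 (+1); matched 1.
Augmenting path A2→B1 (+1); matched 2.
No augmenting path remains; maximum matching = 2.
König certificate: {A2, B2} is a vertex cover of size 2 (every listed pair touches it), so no matching can be larger.

2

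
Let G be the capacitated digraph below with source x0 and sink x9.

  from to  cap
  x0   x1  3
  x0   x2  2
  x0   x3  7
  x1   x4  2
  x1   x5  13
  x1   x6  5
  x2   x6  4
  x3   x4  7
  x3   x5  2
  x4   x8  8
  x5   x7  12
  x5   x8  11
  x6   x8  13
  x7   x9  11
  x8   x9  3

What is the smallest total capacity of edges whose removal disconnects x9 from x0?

Augment x0→x1→x4→x8→x9: bottleneck 2, flow now 2.
Augment x0→x1→x5→x7→x9: bottleneck 1, flow now 3.
Augment x0→x2→x6→x8→x9: bottleneck 1, flow now 4.
Augment x0→x3→x5→x7→x9: bottleneck 2, flow now 6.
Augment x0→x3→x4→x1→x5→x7→x9: bottleneck 2, flow now 8. (uses reverse residual edge)
No augmenting path remains; maximum flow = 8.
By max-flow min-cut, the minimum cut capacity equals the max flow.
In the residual graph, reachable from x0: {x0, x2, x3, x4, x6, x8}.
Min-cut edges: x0→x1 (3), x3→x5 (2), x8→x9 (3); capacity 3 + 2 + 3 = 8.

8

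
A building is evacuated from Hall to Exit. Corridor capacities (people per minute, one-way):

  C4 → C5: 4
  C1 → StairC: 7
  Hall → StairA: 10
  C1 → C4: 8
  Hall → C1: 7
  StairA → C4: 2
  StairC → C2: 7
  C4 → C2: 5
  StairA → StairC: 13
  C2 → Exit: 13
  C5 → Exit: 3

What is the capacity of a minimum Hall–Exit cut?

15

Augment Hall→StairA→C4→C5→Exit: bottleneck 2, flow now 2.
Augment Hall→StairA→StairC→C2→Exit: bottleneck 7, flow now 9.
Augment Hall→C1→C4→C5→Exit: bottleneck 1, flow now 10.
Augment Hall→C1→C4→C2→Exit: bottleneck 5, flow now 15.
No augmenting path remains; maximum flow = 15.
By max-flow min-cut, the minimum cut capacity equals the max flow.
In the residual graph, reachable from Hall: {Hall, StairA, C1, C4, StairC, C5}.
Min-cut edges: C4→C2 (5), StairC→C2 (7), C5→Exit (3); capacity 5 + 7 + 3 = 15.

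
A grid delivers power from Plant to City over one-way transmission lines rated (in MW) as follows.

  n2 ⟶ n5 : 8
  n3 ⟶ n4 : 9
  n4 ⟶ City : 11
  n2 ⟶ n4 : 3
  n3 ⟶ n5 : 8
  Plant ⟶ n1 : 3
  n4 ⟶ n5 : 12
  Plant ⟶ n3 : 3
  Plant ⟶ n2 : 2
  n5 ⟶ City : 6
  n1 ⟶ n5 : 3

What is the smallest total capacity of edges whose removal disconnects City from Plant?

Augment Plant→n1→n5→City: bottleneck 3, flow now 3.
Augment Plant→n2→n4→City: bottleneck 2, flow now 5.
Augment Plant→n3→n4→City: bottleneck 3, flow now 8.
No augmenting path remains; maximum flow = 8.
By max-flow min-cut, the minimum cut capacity equals the max flow.
In the residual graph, reachable from Plant: {Plant}.
Min-cut edges: Plant→n1 (3), Plant→n2 (2), Plant→n3 (3); capacity 3 + 2 + 3 = 8.

8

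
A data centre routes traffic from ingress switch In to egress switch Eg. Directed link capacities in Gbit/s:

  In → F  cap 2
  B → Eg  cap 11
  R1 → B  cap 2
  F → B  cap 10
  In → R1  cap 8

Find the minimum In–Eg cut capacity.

4

Augment In→R1→B→Eg: bottleneck 2, flow now 2.
Augment In→F→B→Eg: bottleneck 2, flow now 4.
No augmenting path remains; maximum flow = 4.
By max-flow min-cut, the minimum cut capacity equals the max flow.
In the residual graph, reachable from In: {In, R1}.
Min-cut edges: In→F (2), R1→B (2); capacity 2 + 2 = 4.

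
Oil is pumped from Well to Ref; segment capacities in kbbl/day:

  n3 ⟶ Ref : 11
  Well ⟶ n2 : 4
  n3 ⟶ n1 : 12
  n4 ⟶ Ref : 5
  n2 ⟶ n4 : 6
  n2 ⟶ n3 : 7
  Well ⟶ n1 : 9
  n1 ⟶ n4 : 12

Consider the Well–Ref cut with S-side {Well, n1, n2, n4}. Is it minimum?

Given cut capacity: 7 + 5 = 12.
Augment Well→n1→n4→Ref: bottleneck 5, flow now 5.
Augment Well→n2→n3→Ref: bottleneck 4, flow now 9.
No augmenting path remains; maximum flow = 9.
In the residual graph, reachable from Well: {Well, n1, n4}.
Min-cut edges: Well→n2 (4), n4→Ref (5); capacity 4 + 5 = 9.
Cut capacity 12 exceeds the max flow 9, so it is not minimum.

No — its capacity is 12, but the minimum cut has capacity 9.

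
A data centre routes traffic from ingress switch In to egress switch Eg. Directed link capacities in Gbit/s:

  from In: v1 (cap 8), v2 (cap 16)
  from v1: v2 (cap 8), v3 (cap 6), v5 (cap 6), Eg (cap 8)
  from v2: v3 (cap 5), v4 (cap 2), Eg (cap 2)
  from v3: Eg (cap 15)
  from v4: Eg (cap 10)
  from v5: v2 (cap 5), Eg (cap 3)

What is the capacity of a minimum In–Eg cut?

Augment In→v1→Eg: bottleneck 8, flow now 8.
Augment In→v2→Eg: bottleneck 2, flow now 10.
Augment In→v2→v3→Eg: bottleneck 5, flow now 15.
Augment In→v2→v4→Eg: bottleneck 2, flow now 17.
No augmenting path remains; maximum flow = 17.
By max-flow min-cut, the minimum cut capacity equals the max flow.
In the residual graph, reachable from In: {In, v2}.
Min-cut edges: In→v1 (8), v2→v3 (5), v2→v4 (2), v2→Eg (2); capacity 8 + 5 + 2 + 2 = 17.

17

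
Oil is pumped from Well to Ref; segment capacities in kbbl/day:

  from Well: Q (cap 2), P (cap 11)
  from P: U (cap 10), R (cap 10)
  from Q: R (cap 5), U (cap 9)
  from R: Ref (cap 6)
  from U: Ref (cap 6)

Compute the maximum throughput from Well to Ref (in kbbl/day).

12

Augment Well→P→R→Ref: bottleneck 6, flow now 6.
Augment Well→P→U→Ref: bottleneck 5, flow now 11.
Augment Well→Q→U→Ref: bottleneck 1, flow now 12.
No augmenting path remains; maximum flow = 12.
In the residual graph, reachable from Well: {Well, P, Q, R, U}.
Min-cut edges: R→Ref (6), U→Ref (6); capacity 6 + 6 = 12.
This cut is saturated, so no flow can exceed 12.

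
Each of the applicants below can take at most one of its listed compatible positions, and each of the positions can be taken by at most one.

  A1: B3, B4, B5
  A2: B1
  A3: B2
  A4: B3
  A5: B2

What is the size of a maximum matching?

Unit-capacity flow: source→left, listed edges, right→sink; max matching = max flow.
Augmenting path A1→B3 (+1); matched 1.
Augmenting path A2→B1 (+1); matched 2.
Augmenting path A3→B2 (+1); matched 3.
Augmenting path A4→B3→A1→B4 (+1); matched 4.
No augmenting path remains; maximum matching = 4.
König certificate: {A1, A2, A4, B2} is a vertex cover of size 4 (every listed pair touches it), so no matching can be larger.

4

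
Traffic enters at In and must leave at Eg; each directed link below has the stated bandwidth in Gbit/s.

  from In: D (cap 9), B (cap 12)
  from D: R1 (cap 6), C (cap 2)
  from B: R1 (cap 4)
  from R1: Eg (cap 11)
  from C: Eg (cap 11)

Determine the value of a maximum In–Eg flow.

12

Augment In→D→R1→Eg: bottleneck 6, flow now 6.
Augment In→D→C→Eg: bottleneck 2, flow now 8.
Augment In→B→R1→Eg: bottleneck 4, flow now 12.
No augmenting path remains; maximum flow = 12.
In the residual graph, reachable from In: {In, D, B}.
Min-cut edges: D→R1 (6), D→C (2), B→R1 (4); capacity 6 + 2 + 4 = 12.
This cut is saturated, so no flow can exceed 12.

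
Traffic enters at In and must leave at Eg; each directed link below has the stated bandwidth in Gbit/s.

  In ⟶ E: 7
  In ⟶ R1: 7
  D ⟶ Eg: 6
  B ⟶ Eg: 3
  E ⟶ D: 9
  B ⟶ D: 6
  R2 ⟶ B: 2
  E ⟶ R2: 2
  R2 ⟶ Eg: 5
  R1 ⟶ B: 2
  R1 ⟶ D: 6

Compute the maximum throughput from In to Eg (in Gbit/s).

10

Augment In→R1→B→Eg: bottleneck 2, flow now 2.
Augment In→R1→D→Eg: bottleneck 5, flow now 7.
Augment In→E→R2→Eg: bottleneck 2, flow now 9.
Augment In→E→D→Eg: bottleneck 1, flow now 10.
No augmenting path remains; maximum flow = 10.
In the residual graph, reachable from In: {In, R1, E, D}.
Min-cut edges: R1→B (2), E→R2 (2), D→Eg (6); capacity 2 + 2 + 6 = 10.
This cut is saturated, so no flow can exceed 10.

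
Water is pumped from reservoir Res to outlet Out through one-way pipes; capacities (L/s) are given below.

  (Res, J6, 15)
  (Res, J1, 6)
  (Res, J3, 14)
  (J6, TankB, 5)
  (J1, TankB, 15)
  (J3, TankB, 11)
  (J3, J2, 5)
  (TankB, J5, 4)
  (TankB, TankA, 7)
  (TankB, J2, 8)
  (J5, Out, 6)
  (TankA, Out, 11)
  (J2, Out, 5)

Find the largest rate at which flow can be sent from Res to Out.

16

Augment Res→J3→J2→Out: bottleneck 5, flow now 5.
Augment Res→J6→TankB→J5→Out: bottleneck 4, flow now 9.
Augment Res→J6→TankB→TankA→Out: bottleneck 1, flow now 10.
Augment Res→J1→TankB→TankA→Out: bottleneck 6, flow now 16.
No augmenting path remains; maximum flow = 16.
In the residual graph, reachable from Res: {Res, J6, J1, J3, TankB, J2}.
Min-cut edges: TankB→J5 (4), TankB→TankA (7), J2→Out (5); capacity 4 + 7 + 5 = 16.
This cut is saturated, so no flow can exceed 16.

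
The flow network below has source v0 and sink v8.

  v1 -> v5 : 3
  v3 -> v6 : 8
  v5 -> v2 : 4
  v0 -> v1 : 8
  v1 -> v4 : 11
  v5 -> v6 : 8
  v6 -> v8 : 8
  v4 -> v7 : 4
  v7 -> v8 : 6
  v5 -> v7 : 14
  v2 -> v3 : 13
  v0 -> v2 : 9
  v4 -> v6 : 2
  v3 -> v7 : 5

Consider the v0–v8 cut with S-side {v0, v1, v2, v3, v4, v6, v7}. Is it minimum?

Given cut capacity: 3 + 8 + 6 = 17.
Augment v0→v1→v4→v6→v8: bottleneck 2, flow now 2.
Augment v0→v1→v4→v7→v8: bottleneck 4, flow now 6.
Augment v0→v1→v5→v6→v8: bottleneck 2, flow now 8.
Augment v0→v2→v3→v6→v8: bottleneck 4, flow now 12.
Augment v0→v2→v3→v7→v8: bottleneck 2, flow now 14.
No augmenting path remains; maximum flow = 14.
In the residual graph, reachable from v0: {v0, v1, v2, v3, v4, v5, v6, v7}.
Min-cut edges: v6→v8 (8), v7→v8 (6); capacity 8 + 6 = 14.
Cut capacity 17 exceeds the max flow 14, so it is not minimum.

No — its capacity is 17, but the minimum cut has capacity 14.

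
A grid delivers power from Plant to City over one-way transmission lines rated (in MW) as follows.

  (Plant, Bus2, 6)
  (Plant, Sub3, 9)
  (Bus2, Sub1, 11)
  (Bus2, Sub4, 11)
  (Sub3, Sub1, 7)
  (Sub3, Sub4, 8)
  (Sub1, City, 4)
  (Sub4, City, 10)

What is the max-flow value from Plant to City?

14

Augment Plant→Bus2→Sub1→City: bottleneck 4, flow now 4.
Augment Plant→Bus2→Sub4→City: bottleneck 2, flow now 6.
Augment Plant→Sub3→Sub4→City: bottleneck 8, flow now 14.
No augmenting path remains; maximum flow = 14.
In the residual graph, reachable from Plant: {Plant, Bus2, Sub3, Sub1, Sub4}.
Min-cut edges: Sub1→City (4), Sub4→City (10); capacity 4 + 10 = 14.
This cut is saturated, so no flow can exceed 14.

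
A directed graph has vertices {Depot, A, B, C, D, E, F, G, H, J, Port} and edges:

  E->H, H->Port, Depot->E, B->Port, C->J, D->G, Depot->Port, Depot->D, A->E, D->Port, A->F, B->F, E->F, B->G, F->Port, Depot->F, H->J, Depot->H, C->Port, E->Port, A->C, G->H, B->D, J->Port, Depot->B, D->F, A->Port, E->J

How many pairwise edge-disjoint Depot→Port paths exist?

6

Assign every edge capacity 1; by Menger, the answer equals the max flow.
Path Depot→Port (+1); total 1.
Path Depot→B→Port (+1); total 2.
Path Depot→D→Port (+1); total 3.
Path Depot→E→Port (+1); total 4.
Path Depot→F→Port (+1); total 5.
Path Depot→H→Port (+1); total 6.
No residual Depot→Port path; max flow = 6.
Certifying cut of size 6: {Depot→B, Depot→D, Depot→E, Depot→F, Depot→H, Depot→Port}.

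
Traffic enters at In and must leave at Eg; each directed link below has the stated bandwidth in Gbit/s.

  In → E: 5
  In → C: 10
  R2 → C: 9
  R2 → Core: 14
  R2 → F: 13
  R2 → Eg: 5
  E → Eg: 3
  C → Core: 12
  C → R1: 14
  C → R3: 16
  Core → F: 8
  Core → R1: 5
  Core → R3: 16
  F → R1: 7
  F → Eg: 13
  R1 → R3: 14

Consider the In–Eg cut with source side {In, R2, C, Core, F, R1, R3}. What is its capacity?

Edges leaving {In, R2, C, Core, F, R1, R3}: In→E (5), R2→Eg (5), F→Eg (13).
Cut capacity = 5 + 5 + 13 = 23.

23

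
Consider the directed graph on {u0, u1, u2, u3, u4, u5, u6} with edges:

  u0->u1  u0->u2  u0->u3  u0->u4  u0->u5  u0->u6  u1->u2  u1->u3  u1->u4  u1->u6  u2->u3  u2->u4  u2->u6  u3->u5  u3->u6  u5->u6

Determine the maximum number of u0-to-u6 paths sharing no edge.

Assign every edge capacity 1; by Menger, the answer equals the max flow.
Path u0→u6 (+1); total 1.
Path u0→u1→u6 (+1); total 2.
Path u0→u2→u6 (+1); total 3.
Path u0→u3→u6 (+1); total 4.
Path u0→u5→u6 (+1); total 5.
No residual u0→u6 path; max flow = 5.
Certifying cut of size 5: {u0→u1, u0→u2, u0→u3, u0→u5, u0→u6}.

5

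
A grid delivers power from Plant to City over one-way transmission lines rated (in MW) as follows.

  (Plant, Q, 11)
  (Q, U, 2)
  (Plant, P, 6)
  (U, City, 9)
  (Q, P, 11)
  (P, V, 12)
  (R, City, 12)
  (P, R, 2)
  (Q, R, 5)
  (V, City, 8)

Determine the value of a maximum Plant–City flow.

17

Augment Plant→P→R→City: bottleneck 2, flow now 2.
Augment Plant→P→V→City: bottleneck 4, flow now 6.
Augment Plant→Q→R→City: bottleneck 5, flow now 11.
Augment Plant→Q→U→City: bottleneck 2, flow now 13.
Augment Plant→Q→P→V→City: bottleneck 4, flow now 17.
No augmenting path remains; maximum flow = 17.
In the residual graph, reachable from Plant: {Plant}.
Min-cut edges: Plant→P (6), Plant→Q (11); capacity 6 + 11 = 17.
This cut is saturated, so no flow can exceed 17.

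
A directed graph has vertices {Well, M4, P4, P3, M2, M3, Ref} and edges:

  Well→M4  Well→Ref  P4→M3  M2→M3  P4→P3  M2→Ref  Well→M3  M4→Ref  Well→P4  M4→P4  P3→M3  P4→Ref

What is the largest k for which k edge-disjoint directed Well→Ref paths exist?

Assign every edge capacity 1; by Menger, the answer equals the max flow.
Path Well→Ref (+1); total 1.
Path Well→M4→Ref (+1); total 2.
Path Well→P4→Ref (+1); total 3.
No residual Well→Ref path; max flow = 3.
Certifying cut of size 3: {Well→M4, Well→P4, Well→Ref}.

3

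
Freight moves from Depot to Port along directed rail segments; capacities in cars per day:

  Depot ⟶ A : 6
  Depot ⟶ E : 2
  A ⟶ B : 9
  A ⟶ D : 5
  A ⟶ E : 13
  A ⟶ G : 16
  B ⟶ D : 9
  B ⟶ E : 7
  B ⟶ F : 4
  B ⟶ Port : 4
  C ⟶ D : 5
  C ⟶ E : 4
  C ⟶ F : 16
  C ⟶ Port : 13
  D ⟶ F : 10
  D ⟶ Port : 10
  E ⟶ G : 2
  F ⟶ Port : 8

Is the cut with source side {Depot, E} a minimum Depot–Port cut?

No — its capacity is 8, but the minimum cut has capacity 6.

Given cut capacity: 6 + 2 = 8.
Augment Depot→A→B→Port: bottleneck 4, flow now 4.
Augment Depot→A→D→Port: bottleneck 2, flow now 6.
No augmenting path remains; maximum flow = 6.
In the residual graph, reachable from Depot: {Depot, E, G}.
Min-cut edges: Depot→A (6); capacity 6 = 6.
Cut capacity 8 exceeds the max flow 6, so it is not minimum.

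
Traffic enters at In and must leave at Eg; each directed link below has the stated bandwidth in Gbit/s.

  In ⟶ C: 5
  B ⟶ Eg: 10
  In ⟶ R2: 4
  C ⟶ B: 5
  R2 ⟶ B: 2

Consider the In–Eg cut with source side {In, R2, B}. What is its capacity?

15

Edges leaving {In, R2, B}: In→C (5), B→Eg (10).
Cut capacity = 5 + 10 = 15.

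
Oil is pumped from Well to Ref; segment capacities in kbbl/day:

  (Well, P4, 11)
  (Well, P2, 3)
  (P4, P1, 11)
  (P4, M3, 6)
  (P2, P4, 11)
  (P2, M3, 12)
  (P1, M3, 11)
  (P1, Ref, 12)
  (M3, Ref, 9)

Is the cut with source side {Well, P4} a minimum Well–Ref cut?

No — its capacity is 20, but the minimum cut has capacity 14.

Given cut capacity: 3 + 11 + 6 = 20.
Augment Well→P4→P1→Ref: bottleneck 11, flow now 11.
Augment Well→P2→M3→Ref: bottleneck 3, flow now 14.
No augmenting path remains; maximum flow = 14.
In the residual graph, reachable from Well: {Well}.
Min-cut edges: Well→P4 (11), Well→P2 (3); capacity 11 + 3 = 14.
Cut capacity 20 exceeds the max flow 14, so it is not minimum.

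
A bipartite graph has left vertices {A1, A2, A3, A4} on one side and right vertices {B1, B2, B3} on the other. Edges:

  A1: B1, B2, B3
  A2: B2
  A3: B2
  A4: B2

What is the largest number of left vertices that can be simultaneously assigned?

2

Unit-capacity flow: source→left, listed edges, right→sink; max matching = max flow.
Augmenting path A1→B1 (+1); matched 1.
Augmenting path A2→B2 (+1); matched 2.
No augmenting path remains; maximum matching = 2.
König certificate: {A1, B2} is a vertex cover of size 2 (every listed pair touches it), so no matching can be larger.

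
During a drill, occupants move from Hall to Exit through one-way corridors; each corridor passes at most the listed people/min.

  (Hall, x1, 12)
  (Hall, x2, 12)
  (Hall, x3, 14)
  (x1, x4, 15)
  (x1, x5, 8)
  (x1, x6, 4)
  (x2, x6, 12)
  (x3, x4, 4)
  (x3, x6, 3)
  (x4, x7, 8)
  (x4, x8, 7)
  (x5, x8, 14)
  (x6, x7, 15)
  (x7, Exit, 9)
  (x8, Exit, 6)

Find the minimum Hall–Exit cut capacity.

15

Augment Hall→x1→x4→x7→Exit: bottleneck 8, flow now 8.
Augment Hall→x1→x4→x8→Exit: bottleneck 4, flow now 12.
Augment Hall→x2→x6→x7→Exit: bottleneck 1, flow now 13.
Augment Hall→x3→x4→x8→Exit: bottleneck 2, flow now 15.
No augmenting path remains; maximum flow = 15.
By max-flow min-cut, the minimum cut capacity equals the max flow.
In the residual graph, reachable from Hall: {Hall, x1, x2, x3, x4, x5, x6, x7, x8}.
Min-cut edges: x7→Exit (9), x8→Exit (6); capacity 9 + 6 = 15.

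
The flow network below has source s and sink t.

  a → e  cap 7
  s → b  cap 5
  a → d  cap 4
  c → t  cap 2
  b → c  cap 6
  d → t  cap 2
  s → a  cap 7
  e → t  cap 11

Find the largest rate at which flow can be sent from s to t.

9

Augment s→a→d→t: bottleneck 2, flow now 2.
Augment s→a→e→t: bottleneck 5, flow now 7.
Augment s→b→c→t: bottleneck 2, flow now 9.
No augmenting path remains; maximum flow = 9.
In the residual graph, reachable from s: {s, b, c}.
Min-cut edges: s→a (7), c→t (2); capacity 7 + 2 = 9.
This cut is saturated, so no flow can exceed 9.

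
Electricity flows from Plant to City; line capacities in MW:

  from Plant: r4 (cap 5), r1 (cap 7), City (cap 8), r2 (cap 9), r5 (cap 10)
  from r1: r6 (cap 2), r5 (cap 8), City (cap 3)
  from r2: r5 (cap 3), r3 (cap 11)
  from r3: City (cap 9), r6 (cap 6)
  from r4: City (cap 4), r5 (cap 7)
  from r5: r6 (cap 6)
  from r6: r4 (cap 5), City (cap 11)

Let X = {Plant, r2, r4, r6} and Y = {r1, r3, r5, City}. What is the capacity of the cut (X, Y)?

Edges leaving {Plant, r2, r4, r6}: Plant→r1 (7), Plant→r5 (10), Plant→City (8), r2→r3 (11), r2→r5 (3), r4→r5 (7), r4→City (4), r6→City (11).
Cut capacity = 7 + 10 + 8 + 11 + 3 + 7 + 4 + 11 = 61.

61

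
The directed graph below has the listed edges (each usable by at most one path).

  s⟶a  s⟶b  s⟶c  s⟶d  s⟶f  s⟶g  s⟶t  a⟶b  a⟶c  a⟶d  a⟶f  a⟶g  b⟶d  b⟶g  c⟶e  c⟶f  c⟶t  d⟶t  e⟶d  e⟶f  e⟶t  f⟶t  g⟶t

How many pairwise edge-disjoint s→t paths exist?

6

Assign every edge capacity 1; by Menger, the answer equals the max flow.
Path s→t (+1); total 1.
Path s→c→t (+1); total 2.
Path s→d→t (+1); total 3.
Path s→f→t (+1); total 4.
Path s→g→t (+1); total 5.
Path s→a→c→e→t (+1); total 6.
No residual s→t path; max flow = 6.
Certifying cut of size 6: {d→t, g→t, s→a, s→c, s→f, s→t}.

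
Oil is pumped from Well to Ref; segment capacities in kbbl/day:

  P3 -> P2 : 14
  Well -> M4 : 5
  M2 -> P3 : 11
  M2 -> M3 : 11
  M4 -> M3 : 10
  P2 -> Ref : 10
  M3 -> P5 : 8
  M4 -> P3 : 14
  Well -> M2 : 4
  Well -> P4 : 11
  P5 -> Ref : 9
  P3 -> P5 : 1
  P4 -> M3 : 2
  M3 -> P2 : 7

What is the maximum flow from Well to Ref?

11

Augment Well→M2→M3→P2→Ref: bottleneck 4, flow now 4.
Augment Well→M4→M3→P2→Ref: bottleneck 3, flow now 7.
Augment Well→M4→M3→P5→Ref: bottleneck 2, flow now 9.
Augment Well→P4→M3→P5→Ref: bottleneck 2, flow now 11.
No augmenting path remains; maximum flow = 11.
In the residual graph, reachable from Well: {Well, P4}.
Min-cut edges: Well→M2 (4), Well→M4 (5), P4→M3 (2); capacity 4 + 5 + 2 = 11.
This cut is saturated, so no flow can exceed 11.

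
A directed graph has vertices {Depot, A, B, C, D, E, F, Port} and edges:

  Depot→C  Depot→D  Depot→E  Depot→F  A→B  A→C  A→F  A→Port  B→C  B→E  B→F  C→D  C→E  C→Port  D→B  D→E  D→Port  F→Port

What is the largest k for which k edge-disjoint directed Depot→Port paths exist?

Assign every edge capacity 1; by Menger, the answer equals the max flow.
Path Depot→C→Port (+1); total 1.
Path Depot→D→Port (+1); total 2.
Path Depot→F→Port (+1); total 3.
No residual Depot→Port path; max flow = 3.
Certifying cut of size 3: {Depot→C, Depot→D, Depot→F}.

3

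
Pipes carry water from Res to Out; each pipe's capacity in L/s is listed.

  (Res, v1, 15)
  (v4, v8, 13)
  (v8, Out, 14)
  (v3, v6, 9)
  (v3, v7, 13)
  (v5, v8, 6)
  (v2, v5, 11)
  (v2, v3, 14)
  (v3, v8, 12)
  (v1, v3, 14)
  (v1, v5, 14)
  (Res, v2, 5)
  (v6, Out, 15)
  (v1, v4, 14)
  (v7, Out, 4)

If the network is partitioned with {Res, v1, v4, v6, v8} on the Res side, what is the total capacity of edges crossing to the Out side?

Edges leaving {Res, v1, v4, v6, v8}: Res→v2 (5), v1→v3 (14), v1→v5 (14), v6→Out (15), v8→Out (14).
Cut capacity = 5 + 14 + 14 + 15 + 14 = 62.

62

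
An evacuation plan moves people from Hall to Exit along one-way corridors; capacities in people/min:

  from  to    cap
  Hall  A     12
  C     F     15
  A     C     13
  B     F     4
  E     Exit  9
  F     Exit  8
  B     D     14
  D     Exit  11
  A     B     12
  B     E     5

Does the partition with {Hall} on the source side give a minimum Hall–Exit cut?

Given cut capacity: 12 = 12.
Augment Hall→A→B→D→Exit: bottleneck 11, flow now 11.
Augment Hall→A→B→E→Exit: bottleneck 1, flow now 12.
No augmenting path remains; maximum flow = 12.
Cut capacity 12 equals the max flow, so it is a minimum cut.

Yes — it is a minimum cut (capacity 12).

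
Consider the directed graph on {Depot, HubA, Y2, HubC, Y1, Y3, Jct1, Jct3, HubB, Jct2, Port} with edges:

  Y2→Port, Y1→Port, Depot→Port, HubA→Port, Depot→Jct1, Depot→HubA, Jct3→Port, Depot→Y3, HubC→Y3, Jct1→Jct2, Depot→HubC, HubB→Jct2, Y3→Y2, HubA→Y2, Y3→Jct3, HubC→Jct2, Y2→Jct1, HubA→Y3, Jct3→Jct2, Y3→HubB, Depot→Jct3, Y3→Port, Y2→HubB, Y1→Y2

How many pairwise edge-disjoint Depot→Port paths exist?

Assign every edge capacity 1; by Menger, the answer equals the max flow.
Path Depot→Port (+1); total 1.
Path Depot→HubA→Port (+1); total 2.
Path Depot→Y3→Port (+1); total 3.
Path Depot→Jct3→Port (+1); total 4.
Path Depot→HubC→Y3→Y2→Port (+1); total 5.
No residual Depot→Port path; max flow = 5.
Certifying cut of size 5: {Depot→HubA, Depot→HubC, Depot→Jct3, Depot→Port, Depot→Y3}.

5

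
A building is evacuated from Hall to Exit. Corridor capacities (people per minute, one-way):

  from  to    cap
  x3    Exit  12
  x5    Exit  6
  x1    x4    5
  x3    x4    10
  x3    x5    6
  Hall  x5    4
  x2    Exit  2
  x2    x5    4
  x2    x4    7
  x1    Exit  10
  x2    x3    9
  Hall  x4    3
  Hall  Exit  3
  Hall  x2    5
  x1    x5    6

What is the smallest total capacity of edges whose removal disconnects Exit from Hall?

Augment Hall→Exit: bottleneck 3, flow now 3.
Augment Hall→x2→Exit: bottleneck 2, flow now 5.
Augment Hall→x5→Exit: bottleneck 4, flow now 9.
Augment Hall→x2→x3→Exit: bottleneck 3, flow now 12.
No augmenting path remains; maximum flow = 12.
By max-flow min-cut, the minimum cut capacity equals the max flow.
In the residual graph, reachable from Hall: {Hall, x4}.
Min-cut edges: Hall→x2 (5), Hall→x5 (4), Hall→Exit (3); capacity 5 + 4 + 3 = 12.

12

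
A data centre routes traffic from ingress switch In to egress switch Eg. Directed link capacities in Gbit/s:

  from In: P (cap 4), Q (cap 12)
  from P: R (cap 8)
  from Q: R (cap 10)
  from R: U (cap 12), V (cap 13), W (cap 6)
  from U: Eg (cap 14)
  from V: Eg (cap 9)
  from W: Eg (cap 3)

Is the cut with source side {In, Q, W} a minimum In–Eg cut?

No — its capacity is 17, but the minimum cut has capacity 14.

Given cut capacity: 4 + 10 + 3 = 17.
Augment In→P→R→U→Eg: bottleneck 4, flow now 4.
Augment In→Q→R→U→Eg: bottleneck 8, flow now 12.
Augment In→Q→R→V→Eg: bottleneck 2, flow now 14.
No augmenting path remains; maximum flow = 14.
In the residual graph, reachable from In: {In, Q}.
Min-cut edges: In→P (4), Q→R (10); capacity 4 + 10 = 14.
Cut capacity 17 exceeds the max flow 14, so it is not minimum.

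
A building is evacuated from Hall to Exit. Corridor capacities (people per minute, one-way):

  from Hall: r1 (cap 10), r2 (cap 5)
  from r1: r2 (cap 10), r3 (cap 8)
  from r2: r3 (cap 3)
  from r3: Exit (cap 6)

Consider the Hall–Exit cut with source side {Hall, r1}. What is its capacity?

23

Edges leaving {Hall, r1}: Hall→r2 (5), r1→r2 (10), r1→r3 (8).
Cut capacity = 5 + 10 + 8 = 23.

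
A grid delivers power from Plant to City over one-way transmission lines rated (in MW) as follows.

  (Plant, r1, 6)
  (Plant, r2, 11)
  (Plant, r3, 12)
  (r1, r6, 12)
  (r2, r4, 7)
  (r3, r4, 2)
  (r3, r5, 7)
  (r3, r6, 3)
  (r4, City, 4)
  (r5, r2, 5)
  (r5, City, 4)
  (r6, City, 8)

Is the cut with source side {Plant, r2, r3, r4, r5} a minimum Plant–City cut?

No — its capacity is 17, but the minimum cut has capacity 16.

Given cut capacity: 6 + 3 + 4 + 4 = 17.
Augment Plant→r1→r6→City: bottleneck 6, flow now 6.
Augment Plant→r2→r4→City: bottleneck 4, flow now 10.
Augment Plant→r3→r5→City: bottleneck 4, flow now 14.
Augment Plant→r3→r6→City: bottleneck 2, flow now 16.
No augmenting path remains; maximum flow = 16.
In the residual graph, reachable from Plant: {Plant, r1, r2, r3, r4, r5, r6}.
Min-cut edges: r4→City (4), r5→City (4), r6→City (8); capacity 4 + 4 + 8 = 16.
Cut capacity 17 exceeds the max flow 16, so it is not minimum.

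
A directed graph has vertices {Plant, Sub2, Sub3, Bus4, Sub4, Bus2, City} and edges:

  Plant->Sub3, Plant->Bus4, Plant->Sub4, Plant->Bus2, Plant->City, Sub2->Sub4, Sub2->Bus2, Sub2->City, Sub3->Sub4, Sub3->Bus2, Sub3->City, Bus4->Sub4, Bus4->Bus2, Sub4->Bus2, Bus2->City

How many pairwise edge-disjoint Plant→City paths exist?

3

Assign every edge capacity 1; by Menger, the answer equals the max flow.
Path Plant→City (+1); total 1.
Path Plant→Sub3→City (+1); total 2.
Path Plant→Bus2→City (+1); total 3.
No residual Plant→City path; max flow = 3.
Certifying cut of size 3: {Bus2→City, Plant→City, Plant→Sub3}.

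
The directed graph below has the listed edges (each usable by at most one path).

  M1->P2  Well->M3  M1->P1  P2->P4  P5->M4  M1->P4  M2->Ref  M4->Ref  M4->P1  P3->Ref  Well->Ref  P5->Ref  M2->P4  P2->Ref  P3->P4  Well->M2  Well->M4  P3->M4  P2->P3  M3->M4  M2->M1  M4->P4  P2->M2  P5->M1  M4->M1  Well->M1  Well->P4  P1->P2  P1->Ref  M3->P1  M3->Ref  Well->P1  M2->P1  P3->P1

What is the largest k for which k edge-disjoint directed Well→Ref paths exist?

Assign every edge capacity 1; by Menger, the answer equals the max flow.
Path Well→Ref (+1); total 1.
Path Well→M3→Ref (+1); total 2.
Path Well→M2→Ref (+1); total 3.
Path Well→M4→Ref (+1); total 4.
Path Well→P1→Ref (+1); total 5.
Path Well→M1→P2→Ref (+1); total 6.
No residual Well→Ref path; max flow = 6.
Certifying cut of size 6: {Well→M1, Well→M2, Well→M3, Well→M4, Well→P1, Well→Ref}.

6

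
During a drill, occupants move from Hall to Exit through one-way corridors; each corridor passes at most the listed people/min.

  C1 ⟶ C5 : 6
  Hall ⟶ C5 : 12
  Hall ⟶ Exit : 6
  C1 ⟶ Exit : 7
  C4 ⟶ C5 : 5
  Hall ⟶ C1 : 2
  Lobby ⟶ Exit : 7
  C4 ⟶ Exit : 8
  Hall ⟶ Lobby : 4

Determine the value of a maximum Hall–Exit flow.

12

Augment Hall→Exit: bottleneck 6, flow now 6.
Augment Hall→Lobby→Exit: bottleneck 4, flow now 10.
Augment Hall→C1→Exit: bottleneck 2, flow now 12.
No augmenting path remains; maximum flow = 12.
In the residual graph, reachable from Hall: {Hall, C5}.
Min-cut edges: Hall→Lobby (4), Hall→C1 (2), Hall→Exit (6); capacity 4 + 2 + 6 = 12.
This cut is saturated, so no flow can exceed 12.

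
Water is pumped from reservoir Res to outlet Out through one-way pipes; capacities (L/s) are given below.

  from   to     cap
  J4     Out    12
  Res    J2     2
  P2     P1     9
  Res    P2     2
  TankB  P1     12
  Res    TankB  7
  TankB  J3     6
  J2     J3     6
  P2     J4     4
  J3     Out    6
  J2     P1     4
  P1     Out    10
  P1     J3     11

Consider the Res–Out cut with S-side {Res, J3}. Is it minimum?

Given cut capacity: 2 + 2 + 7 + 6 = 17.
Augment Res→P2→P1→Out: bottleneck 2, flow now 2.
Augment Res→J2→P1→Out: bottleneck 2, flow now 4.
Augment Res→TankB→P1→Out: bottleneck 6, flow now 10.
Augment Res→TankB→J3→Out: bottleneck 1, flow now 11.
No augmenting path remains; maximum flow = 11.
In the residual graph, reachable from Res: {Res}.
Min-cut edges: Res→P2 (2), Res→J2 (2), Res→TankB (7); capacity 2 + 2 + 7 = 11.
Cut capacity 17 exceeds the max flow 11, so it is not minimum.

No — its capacity is 17, but the minimum cut has capacity 11.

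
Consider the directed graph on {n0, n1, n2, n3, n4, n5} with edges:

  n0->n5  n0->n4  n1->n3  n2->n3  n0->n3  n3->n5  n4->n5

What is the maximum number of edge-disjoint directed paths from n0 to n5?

Assign every edge capacity 1; by Menger, the answer equals the max flow.
Path n0→n5 (+1); total 1.
Path n0→n3→n5 (+1); total 2.
Path n0→n4→n5 (+1); total 3.
No residual n0→n5 path; max flow = 3.
Certifying cut of size 3: {n0→n3, n0→n4, n0→n5}.

3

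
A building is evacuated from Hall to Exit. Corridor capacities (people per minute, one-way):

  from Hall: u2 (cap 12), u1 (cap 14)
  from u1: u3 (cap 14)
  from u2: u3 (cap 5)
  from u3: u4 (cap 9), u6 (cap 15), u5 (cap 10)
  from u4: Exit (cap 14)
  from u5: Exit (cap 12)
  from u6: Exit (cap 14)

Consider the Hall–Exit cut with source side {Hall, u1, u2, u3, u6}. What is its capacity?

Edges leaving {Hall, u1, u2, u3, u6}: u3→u4 (9), u3→u5 (10), u6→Exit (14).
Cut capacity = 9 + 10 + 14 = 33.

33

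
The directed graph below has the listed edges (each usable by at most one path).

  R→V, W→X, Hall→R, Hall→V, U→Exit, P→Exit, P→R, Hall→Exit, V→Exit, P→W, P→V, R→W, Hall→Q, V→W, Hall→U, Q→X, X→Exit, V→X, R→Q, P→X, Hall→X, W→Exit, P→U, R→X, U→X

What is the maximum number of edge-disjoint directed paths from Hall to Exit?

Assign every edge capacity 1; by Menger, the answer equals the max flow.
Path Hall→Exit (+1); total 1.
Path Hall→U→Exit (+1); total 2.
Path Hall→V→Exit (+1); total 3.
Path Hall→X→Exit (+1); total 4.
Path Hall→R→W→Exit (+1); total 5.
No residual Hall→Exit path; max flow = 5.
Certifying cut of size 5: {Hall→Exit, Hall→R, Hall→U, Hall→V, X→Exit}.

5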